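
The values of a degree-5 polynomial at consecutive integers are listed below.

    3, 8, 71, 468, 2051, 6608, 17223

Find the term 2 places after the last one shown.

77603

First differences: 5, 63, 397, 1583, 4557, 10615
Second differences: 58, 334, 1186, 2974, 6058
Third differences: 276, 852, 1788, 3084
Fourth differences: 576, 936, 1296
Fifth differences: 360, 360
Constant fifth difference = 360, so extend:
1296 + 360 = 1656;  3084 + 1656 = 4740;  6058 + 4740 = 10798;  10615 + 10798 = 21413;  17223 + 21413 = 38636
1656 + 360 = 2016;  4740 + 2016 = 6756;  10798 + 6756 = 17554;  21413 + 17554 = 38967;  38636 + 38967 = 77603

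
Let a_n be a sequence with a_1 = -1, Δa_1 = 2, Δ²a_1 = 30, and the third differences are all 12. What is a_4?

107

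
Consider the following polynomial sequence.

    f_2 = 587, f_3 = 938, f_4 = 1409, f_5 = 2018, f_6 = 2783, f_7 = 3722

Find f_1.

338

Δ: 351, 471, 609, 765, 939
Δ²: 120, 138, 156, 174
Δ³: 18, 18, 18
The third differences are constant at 18.
Work back: 120 − 18 = 102;  351 − 102 = 249;  587 − 249 = 338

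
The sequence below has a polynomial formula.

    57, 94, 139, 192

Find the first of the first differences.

37

Δ: 37, 45, 53
Δ²: 8, 8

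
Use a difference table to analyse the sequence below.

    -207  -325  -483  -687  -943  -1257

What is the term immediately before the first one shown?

-123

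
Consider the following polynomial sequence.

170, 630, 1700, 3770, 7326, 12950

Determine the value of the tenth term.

71126

Δ: 460, 1070, 2070, 3556, 5624
Δ²: 610, 1000, 1486, 2068
Δ³: 390, 486, 582
Δ⁴: 96, 96
Constant fourth difference = 96, so extend:
582 + 96 = 678;  2068 + 678 = 2746;  5624 + 2746 = 8370;  12950 + 8370 = 21320
678 + 96 = 774;  2746 + 774 = 3520;  8370 + 3520 = 11890;  21320 + 11890 = 33210
774 + 96 = 870;  3520 + 870 = 4390;  11890 + 4390 = 16280;  33210 + 16280 = 49490
870 + 96 = 966;  4390 + 966 = 5356;  16280 + 5356 = 21636;  49490 + 21636 = 71126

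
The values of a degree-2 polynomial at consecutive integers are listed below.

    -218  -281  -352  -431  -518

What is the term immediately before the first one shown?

First differences: -63, -71, -79, -87
Second differences: -8, -8, -8
The second differences are constant at -8.
Work back: -63 + 8 = -55;  -218 + 55 = -163

-163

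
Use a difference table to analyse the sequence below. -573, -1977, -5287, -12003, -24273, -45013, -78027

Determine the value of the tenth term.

-304593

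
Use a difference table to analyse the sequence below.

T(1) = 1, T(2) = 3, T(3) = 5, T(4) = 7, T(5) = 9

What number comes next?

11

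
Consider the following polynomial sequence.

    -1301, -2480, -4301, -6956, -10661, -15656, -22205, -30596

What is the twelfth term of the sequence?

-89180

Δ: -1179  -1821  -2655  -3705  -4995  -6549  -8391
Δ²: -642  -834  -1050  -1290  -1554  -1842
Δ³: -192  -216  -240  -264  -288
Δ⁴: -24  -24  -24  -24
The fourth differences are constant (-24).
-288 − 24 = -312;  -1842 − 312 = -2154;  -8391 − 2154 = -10545;  -30596 − 10545 = -41141
-312 − 24 = -336;  -2154 − 336 = -2490;  -10545 − 2490 = -13035;  -41141 − 13035 = -54176
-336 − 24 = -360;  -2490 − 360 = -2850;  -13035 − 2850 = -15885;  -54176 − 15885 = -70061
-360 − 24 = -384;  -2850 − 384 = -3234;  -15885 − 3234 = -19119;  -70061 − 19119 = -89180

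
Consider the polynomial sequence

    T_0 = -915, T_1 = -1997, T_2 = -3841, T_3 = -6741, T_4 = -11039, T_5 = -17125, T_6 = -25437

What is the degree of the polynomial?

First differences: -1082, -1844, -2900, -4298, -6086, -8312
Second differences: -762, -1056, -1398, -1788, -2226
Third differences: -294, -342, -390, -438
Fourth differences: -48, -48, -48
The fourth differences are constant, so the polynomial has degree 4.

4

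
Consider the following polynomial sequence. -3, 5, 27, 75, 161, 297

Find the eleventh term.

2147

D1: 8  22  48  86  136
D2: 14  26  38  50
D3: 12  12  12
Constant third difference = 12, so extend:
50 + 12 = 62;  136 + 62 = 198;  297 + 198 = 495
62 + 12 = 74;  198 + 74 = 272;  495 + 272 = 767
74 + 12 = 86;  272 + 86 = 358;  767 + 358 = 1125
86 + 12 = 98;  358 + 98 = 456;  1125 + 456 = 1581
98 + 12 = 110;  456 + 110 = 566;  1581 + 566 = 2147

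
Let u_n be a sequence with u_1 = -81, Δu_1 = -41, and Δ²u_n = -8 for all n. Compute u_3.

-171

Build the table forward from the leading diagonal:
Δ²: -8, -8, -8
Δ: -41, -49, -57
u: -81, -122, -171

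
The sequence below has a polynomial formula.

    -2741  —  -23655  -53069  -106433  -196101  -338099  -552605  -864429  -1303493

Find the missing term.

Using the last 8 terms:
First differences: -29414, -53364, -89668, -141998, -214506, -311824, -439064
Second differences: -23950, -36304, -52330, -72508, -97318, -127240
Third differences: -12354, -16026, -20178, -24810, -29922
Fourth differences: -3672, -4152, -4632, -5112
Fifth differences: -480, -480, -480
Constant fifth difference = -480.
Extend backward: -3672 + 480 = -3192;  -12354 + 3192 = -9162;  -23950 + 9162 = -14788;  -29414 + 14788 = -14626;  -23655 + 14626 = -9029

-9029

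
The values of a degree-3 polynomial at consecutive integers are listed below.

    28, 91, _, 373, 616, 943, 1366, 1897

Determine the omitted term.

202

Using the last 5 terms:
Δ: 243  327  423  531
Δ²: 84  96  108
Δ³: 12  12
Constant third difference = 12.
Extend backward: 84 − 12 = 72;  243 − 72 = 171;  373 − 171 = 202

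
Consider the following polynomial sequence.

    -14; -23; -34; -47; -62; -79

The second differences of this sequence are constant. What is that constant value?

-2

D1: -9, -11, -13, -15, -17
D2: -2, -2, -2, -2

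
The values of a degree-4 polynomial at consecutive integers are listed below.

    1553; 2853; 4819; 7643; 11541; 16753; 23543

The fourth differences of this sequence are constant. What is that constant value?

Δ: 1300, 1966, 2824, 3898, 5212, 6790
Δ²: 666, 858, 1074, 1314, 1578
Δ³: 192, 216, 240, 264
Δ⁴: 24, 24, 24

24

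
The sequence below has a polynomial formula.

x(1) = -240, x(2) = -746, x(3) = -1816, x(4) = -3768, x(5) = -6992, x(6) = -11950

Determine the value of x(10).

Δ: -506 , -1070 , -1952 , -3224 , -4958
Δ²: -564 , -882 , -1272 , -1734
Δ³: -318 , -390 , -462
Δ⁴: -72 , -72
The fourth differences are constant (-72).
-462 − 72 = -534;  -1734 − 534 = -2268;  -4958 − 2268 = -7226;  -11950 − 7226 = -19176
-534 − 72 = -606;  -2268 − 606 = -2874;  -7226 − 2874 = -10100;  -19176 − 10100 = -29276
-606 − 72 = -678;  -2874 − 678 = -3552;  -10100 − 3552 = -13652;  -29276 − 13652 = -42928
-678 − 72 = -750;  -3552 − 750 = -4302;  -13652 − 4302 = -17954;  -42928 − 17954 = -60882

-60882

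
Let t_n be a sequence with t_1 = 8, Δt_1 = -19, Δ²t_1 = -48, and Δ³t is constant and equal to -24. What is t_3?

Build the table forward from the leading diagonal:
D3: -24  -24  -24
D2: -48  -72  -96
D1: -19  -67  -139
t: 8  -11  -78

-78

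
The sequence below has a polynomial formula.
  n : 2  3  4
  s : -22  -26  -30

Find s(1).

-18

First differences: -4, -4
The first differences are constant at -4.
Work back: -22 + 4 = -18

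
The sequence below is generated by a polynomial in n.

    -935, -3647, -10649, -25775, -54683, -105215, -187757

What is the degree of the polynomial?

D1: -2712, -7002, -15126, -28908, -50532, -82542
D2: -4290, -8124, -13782, -21624, -32010
D3: -3834, -5658, -7842, -10386
D4: -1824, -2184, -2544
D5: -360, -360
The fifth differences are constant, so the polynomial has degree 5.

5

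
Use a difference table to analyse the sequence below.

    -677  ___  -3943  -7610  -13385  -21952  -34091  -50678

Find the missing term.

Using the last 6 terms:
D1: -3667  -5775  -8567  -12139  -16587
D2: -2108  -2792  -3572  -4448
D3: -684  -780  -876
D4: -96  -96
Constant fourth difference = -96.
Extend backward: -684 + 96 = -588;  -2108 + 588 = -1520;  -3667 + 1520 = -2147;  -3943 + 2147 = -1796

-1796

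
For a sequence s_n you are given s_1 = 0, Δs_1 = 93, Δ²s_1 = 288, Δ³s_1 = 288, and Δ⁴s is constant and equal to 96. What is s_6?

6705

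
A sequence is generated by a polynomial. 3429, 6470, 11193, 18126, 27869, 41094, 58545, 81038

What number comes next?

109461

D1: 3041  4723  6933  9743  13225  17451  22493
D2: 1682  2210  2810  3482  4226  5042
D3: 528  600  672  744  816
D4: 72  72  72  72
The fourth differences are constant (72).
816 + 72 = 888;  5042 + 888 = 5930;  22493 + 5930 = 28423;  81038 + 28423 = 109461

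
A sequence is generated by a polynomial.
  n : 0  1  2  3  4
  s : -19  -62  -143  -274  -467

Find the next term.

First differences: -43 , -81 , -131 , -193
Second differences: -38 , -50 , -62
Third differences: -12 , -12
Third differences constant at -12.
-62 − 12 = -74;  -193 − 74 = -267;  -467 − 267 = -734

-734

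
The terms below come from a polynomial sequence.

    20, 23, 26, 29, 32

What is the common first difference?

Δ: 3, 3, 3, 3

3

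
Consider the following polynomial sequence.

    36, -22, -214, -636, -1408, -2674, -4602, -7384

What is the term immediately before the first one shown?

-58  -192  -422  -772  -1266  -1928  -2782
-134  -230  -350  -494  -662  -854
-96  -120  -144  -168  -192
-24  -24  -24  -24
The fourth differences are constant at -24.
Work back: -96 + 24 = -72;  -134 + 72 = -62;  -58 + 62 = 4;  36 − 4 = 32

32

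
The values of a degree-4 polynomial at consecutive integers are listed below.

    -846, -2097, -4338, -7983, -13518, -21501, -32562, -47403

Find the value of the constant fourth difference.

D1: -1251, -2241, -3645, -5535, -7983, -11061, -14841
D2: -990, -1404, -1890, -2448, -3078, -3780
D3: -414, -486, -558, -630, -702
D4: -72, -72, -72, -72

-72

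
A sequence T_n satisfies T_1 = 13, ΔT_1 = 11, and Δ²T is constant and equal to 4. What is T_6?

Build the table forward from the leading diagonal:
Second differences: 4, 4, 4, 4, 4, 4
First differences: 11, 15, 19, 23, 27, 31
T: 13, 24, 39, 58, 81, 108

108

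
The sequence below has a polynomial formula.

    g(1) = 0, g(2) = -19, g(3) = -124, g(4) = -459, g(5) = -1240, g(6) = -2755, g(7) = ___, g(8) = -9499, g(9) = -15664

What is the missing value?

Using the first 6 terms:
D1: -19, -105, -335, -781, -1515
D2: -86, -230, -446, -734
D3: -144, -216, -288
D4: -72, -72
Constant fourth difference = -72.
Extend forward: -288 − 72 = -360;  -734 − 360 = -1094;  -1515 − 1094 = -2609;  -2755 − 2609 = -5364

-5364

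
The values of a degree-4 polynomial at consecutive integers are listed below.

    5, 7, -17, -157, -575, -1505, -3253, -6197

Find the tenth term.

-17545

2, -24, -140, -418, -930, -1748, -2944
-26, -116, -278, -512, -818, -1196
-90, -162, -234, -306, -378
-72, -72, -72, -72
Constant fourth difference = -72, so extend:
-378 − 72 = -450;  -1196 − 450 = -1646;  -2944 − 1646 = -4590;  -6197 − 4590 = -10787
-450 − 72 = -522;  -1646 − 522 = -2168;  -4590 − 2168 = -6758;  -10787 − 6758 = -17545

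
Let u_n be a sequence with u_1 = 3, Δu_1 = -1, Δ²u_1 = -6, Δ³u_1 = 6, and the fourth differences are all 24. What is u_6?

Build the table forward from the leading diagonal:
D4: 24, 24, 24, 24, 24, 24
D3: 6, 30, 54, 78, 102, 126
D2: -6, 0, 30, 84, 162, 264
D1: -1, -7, -7, 23, 107, 269
u: 3, 2, -5, -12, 11, 118

118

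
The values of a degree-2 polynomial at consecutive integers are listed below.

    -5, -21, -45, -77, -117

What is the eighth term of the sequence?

-285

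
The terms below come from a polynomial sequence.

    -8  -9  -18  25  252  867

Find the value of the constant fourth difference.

Δ: -1, -9, 43, 227, 615
Δ²: -8, 52, 184, 388
Δ³: 60, 132, 204
Δ⁴: 72, 72

72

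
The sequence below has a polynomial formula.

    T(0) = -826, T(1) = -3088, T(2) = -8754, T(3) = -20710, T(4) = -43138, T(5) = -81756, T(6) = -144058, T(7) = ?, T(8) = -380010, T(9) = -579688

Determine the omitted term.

-239554

Using the first 7 terms:
-2262  -5666  -11956  -22428  -38618  -62302
-3404  -6290  -10472  -16190  -23684
-2886  -4182  -5718  -7494
-1296  -1536  -1776
-240  -240
Constant fifth difference = -240.
Extend forward: -1776 − 240 = -2016;  -7494 − 2016 = -9510;  -23684 − 9510 = -33194;  -62302 − 33194 = -95496;  -144058 − 95496 = -239554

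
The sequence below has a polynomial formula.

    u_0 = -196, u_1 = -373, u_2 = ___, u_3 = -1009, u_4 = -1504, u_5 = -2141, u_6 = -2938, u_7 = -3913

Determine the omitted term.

Using the last 5 terms:
First differences: -495, -637, -797, -975
Second differences: -142, -160, -178
Third differences: -18, -18
Constant third difference = -18.
Extend backward: -142 + 18 = -124;  -495 + 124 = -371;  -1009 + 371 = -638

-638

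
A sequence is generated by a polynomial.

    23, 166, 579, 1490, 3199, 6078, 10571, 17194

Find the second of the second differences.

498

Δ: 143, 413, 911, 1709, 2879, 4493, 6623
Δ²: 270, 498, 798, 1170, 1614, 2130
Δ³: 228, 300, 372, 444, 516
Δ⁴: 72, 72, 72, 72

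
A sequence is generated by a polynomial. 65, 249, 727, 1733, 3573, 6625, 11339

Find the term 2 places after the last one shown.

27913

First differences: 184, 478, 1006, 1840, 3052, 4714
Second differences: 294, 528, 834, 1212, 1662
Third differences: 234, 306, 378, 450
Fourth differences: 72, 72, 72
Constant fourth difference = 72, so extend:
450 + 72 = 522;  1662 + 522 = 2184;  4714 + 2184 = 6898;  11339 + 6898 = 18237
522 + 72 = 594;  2184 + 594 = 2778;  6898 + 2778 = 9676;  18237 + 9676 = 27913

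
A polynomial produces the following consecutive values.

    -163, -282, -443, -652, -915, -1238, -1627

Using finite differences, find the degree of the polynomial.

Δ: -119, -161, -209, -263, -323, -389
Δ²: -42, -48, -54, -60, -66
Δ³: -6, -6, -6, -6
The third differences are constant, so the polynomial has degree 3.

3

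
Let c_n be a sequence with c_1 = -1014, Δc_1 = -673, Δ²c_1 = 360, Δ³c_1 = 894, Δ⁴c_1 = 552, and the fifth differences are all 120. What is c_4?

Build the table forward from the leading diagonal:
Δ⁵: 120  120  120  120
Δ⁴: 552  672  792  912
Δ³: 894  1446  2118  2910
Δ²: 360  1254  2700  4818
Δ: -673  -313  941  3641
c: -1014  -1687  -2000  -1059

-1059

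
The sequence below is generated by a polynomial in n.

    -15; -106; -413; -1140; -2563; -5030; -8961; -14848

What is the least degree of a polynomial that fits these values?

-91, -307, -727, -1423, -2467, -3931, -5887
-216, -420, -696, -1044, -1464, -1956
-204, -276, -348, -420, -492
-72, -72, -72, -72
The fourth differences are constant, so the polynomial has degree 4.

4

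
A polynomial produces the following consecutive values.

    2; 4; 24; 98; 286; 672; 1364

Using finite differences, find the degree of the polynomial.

Δ: 2, 20, 74, 188, 386, 692
Δ²: 18, 54, 114, 198, 306
Δ³: 36, 60, 84, 108
Δ⁴: 24, 24, 24
The fourth differences are constant, so the polynomial has degree 4.

4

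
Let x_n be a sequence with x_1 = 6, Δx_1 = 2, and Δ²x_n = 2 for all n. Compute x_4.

18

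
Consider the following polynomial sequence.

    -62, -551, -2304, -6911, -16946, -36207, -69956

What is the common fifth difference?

D1: -489, -1753, -4607, -10035, -19261, -33749
D2: -1264, -2854, -5428, -9226, -14488
D3: -1590, -2574, -3798, -5262
D4: -984, -1224, -1464
D5: -240, -240

-240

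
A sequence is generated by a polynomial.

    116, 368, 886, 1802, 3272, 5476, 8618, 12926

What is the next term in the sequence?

18652

Δ: 252, 518, 916, 1470, 2204, 3142, 4308
Δ²: 266, 398, 554, 734, 938, 1166
Δ³: 132, 156, 180, 204, 228
Δ⁴: 24, 24, 24, 24
Fourth differences constant at 24.
228 + 24 = 252;  1166 + 252 = 1418;  4308 + 1418 = 5726;  12926 + 5726 = 18652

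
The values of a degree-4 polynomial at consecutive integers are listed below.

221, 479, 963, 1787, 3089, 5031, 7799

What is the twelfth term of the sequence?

258  484  824  1302  1942  2768
226  340  478  640  826
114  138  162  186
24  24  24
The fourth differences are constant (24).
186 + 24 = 210;  826 + 210 = 1036;  2768 + 1036 = 3804;  7799 + 3804 = 11603
210 + 24 = 234;  1036 + 234 = 1270;  3804 + 1270 = 5074;  11603 + 5074 = 16677
234 + 24 = 258;  1270 + 258 = 1528;  5074 + 1528 = 6602;  16677 + 6602 = 23279
258 + 24 = 282;  1528 + 282 = 1810;  6602 + 1810 = 8412;  23279 + 8412 = 31691
282 + 24 = 306;  1810 + 306 = 2116;  8412 + 2116 = 10528;  31691 + 10528 = 42219

42219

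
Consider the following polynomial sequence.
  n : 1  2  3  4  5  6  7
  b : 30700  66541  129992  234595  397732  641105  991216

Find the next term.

1479847

35841  63451  104603  163137  243373  350111
27610  41152  58534  80236  106738
13542  17382  21702  26502
3840  4320  4800
480  480
Fifth differences constant at 480.
4800 + 480 = 5280;  26502 + 5280 = 31782;  106738 + 31782 = 138520;  350111 + 138520 = 488631;  991216 + 488631 = 1479847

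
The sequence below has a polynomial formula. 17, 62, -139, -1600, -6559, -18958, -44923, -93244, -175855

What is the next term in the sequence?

-308314

First differences: 45, -201, -1461, -4959, -12399, -25965, -48321, -82611
Second differences: -246, -1260, -3498, -7440, -13566, -22356, -34290
Third differences: -1014, -2238, -3942, -6126, -8790, -11934
Fourth differences: -1224, -1704, -2184, -2664, -3144
Fifth differences: -480, -480, -480, -480
Fifth differences constant at -480.
-3144 − 480 = -3624;  -11934 − 3624 = -15558;  -34290 − 15558 = -49848;  -82611 − 49848 = -132459;  -175855 − 132459 = -308314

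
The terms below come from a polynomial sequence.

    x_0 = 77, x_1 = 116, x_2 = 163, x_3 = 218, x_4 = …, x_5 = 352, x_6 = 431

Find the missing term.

Using the first 4 terms:
First differences: 39, 47, 55
Second differences: 8, 8
Constant second difference = 8.
Extend forward: 55 + 8 = 63;  218 + 63 = 281

281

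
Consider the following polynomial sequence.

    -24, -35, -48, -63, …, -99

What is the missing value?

Using the first 4 terms:
Δ: -11  -13  -15
Δ²: -2  -2
Constant second difference = -2.
Extend forward: -15 − 2 = -17;  -63 − 17 = -80

-80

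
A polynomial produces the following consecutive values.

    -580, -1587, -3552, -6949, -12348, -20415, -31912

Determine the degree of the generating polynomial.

-1007, -1965, -3397, -5399, -8067, -11497
-958, -1432, -2002, -2668, -3430
-474, -570, -666, -762
-96, -96, -96
The fourth differences are constant, so the polynomial has degree 4.

4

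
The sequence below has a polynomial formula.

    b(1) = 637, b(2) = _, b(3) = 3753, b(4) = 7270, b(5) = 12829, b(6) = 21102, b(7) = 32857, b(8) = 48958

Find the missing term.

Using the last 6 terms:
D1: 3517  5559  8273  11755  16101
D2: 2042  2714  3482  4346
D3: 672  768  864
D4: 96  96
Constant fourth difference = 96.
Extend backward: 672 − 96 = 576;  2042 − 576 = 1466;  3517 − 1466 = 2051;  3753 − 2051 = 1702

1702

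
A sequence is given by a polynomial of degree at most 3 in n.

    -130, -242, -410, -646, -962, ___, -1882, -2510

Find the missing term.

Using the first 5 terms:
-112, -168, -236, -316
-56, -68, -80
-12, -12
Constant third difference = -12.
Extend forward: -80 − 12 = -92;  -316 − 92 = -408;  -962 − 408 = -1370

-1370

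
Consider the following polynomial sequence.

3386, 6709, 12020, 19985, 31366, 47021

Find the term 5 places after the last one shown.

226156

Δ: 3323, 5311, 7965, 11381, 15655
Δ²: 1988, 2654, 3416, 4274
Δ³: 666, 762, 858
Δ⁴: 96, 96
Constant fourth difference = 96, so extend:
858 + 96 = 954;  4274 + 954 = 5228;  15655 + 5228 = 20883;  47021 + 20883 = 67904
954 + 96 = 1050;  5228 + 1050 = 6278;  20883 + 6278 = 27161;  67904 + 27161 = 95065
1050 + 96 = 1146;  6278 + 1146 = 7424;  27161 + 7424 = 34585;  95065 + 34585 = 129650
1146 + 96 = 1242;  7424 + 1242 = 8666;  34585 + 8666 = 43251;  129650 + 43251 = 172901
1242 + 96 = 1338;  8666 + 1338 = 10004;  43251 + 10004 = 53255;  172901 + 53255 = 226156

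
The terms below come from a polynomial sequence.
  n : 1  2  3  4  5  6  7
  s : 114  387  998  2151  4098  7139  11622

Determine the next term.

17943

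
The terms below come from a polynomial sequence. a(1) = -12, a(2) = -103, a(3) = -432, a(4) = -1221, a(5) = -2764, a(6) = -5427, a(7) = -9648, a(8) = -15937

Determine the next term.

Δ: -91 , -329 , -789 , -1543 , -2663 , -4221 , -6289
Δ²: -238 , -460 , -754 , -1120 , -1558 , -2068
Δ³: -222 , -294 , -366 , -438 , -510
Δ⁴: -72 , -72 , -72 , -72
Constant fourth difference = -72, so extend:
-510 − 72 = -582;  -2068 − 582 = -2650;  -6289 − 2650 = -8939;  -15937 − 8939 = -24876

-24876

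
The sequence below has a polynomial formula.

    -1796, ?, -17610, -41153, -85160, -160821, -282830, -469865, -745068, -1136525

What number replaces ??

Using the last 8 terms:
Δ: -23543, -44007, -75661, -122009, -187035, -275203, -391457
Δ²: -20464, -31654, -46348, -65026, -88168, -116254
Δ³: -11190, -14694, -18678, -23142, -28086
Δ⁴: -3504, -3984, -4464, -4944
Δ⁵: -480, -480, -480
Constant fifth difference = -480.
Extend backward: -3504 + 480 = -3024;  -11190 + 3024 = -8166;  -20464 + 8166 = -12298;  -23543 + 12298 = -11245;  -17610 + 11245 = -6365

-6365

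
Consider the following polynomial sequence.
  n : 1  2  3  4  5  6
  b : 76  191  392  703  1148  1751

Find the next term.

2536

D1: 115, 201, 311, 445, 603
D2: 86, 110, 134, 158
D3: 24, 24, 24
Third differences constant at 24.
158 + 24 = 182;  603 + 182 = 785;  1751 + 785 = 2536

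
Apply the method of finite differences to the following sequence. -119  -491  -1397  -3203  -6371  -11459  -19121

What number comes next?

-30107

First differences: -372 , -906 , -1806 , -3168 , -5088 , -7662
Second differences: -534 , -900 , -1362 , -1920 , -2574
Third differences: -366 , -462 , -558 , -654
Fourth differences: -96 , -96 , -96
The fourth differences are constant (-96).
-654 − 96 = -750;  -2574 − 750 = -3324;  -7662 − 3324 = -10986;  -19121 − 10986 = -30107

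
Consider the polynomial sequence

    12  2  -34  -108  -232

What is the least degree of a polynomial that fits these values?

3

-10, -36, -74, -124
-26, -38, -50
-12, -12
The third differences are constant, so the polynomial has degree 3.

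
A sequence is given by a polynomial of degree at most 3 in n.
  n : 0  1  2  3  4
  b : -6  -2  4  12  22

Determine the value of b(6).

48

Δ: 4 , 6 , 8 , 10
Δ²: 2 , 2 , 2
Second differences constant at 2.
10 + 2 = 12;  22 + 12 = 34
12 + 2 = 14;  34 + 14 = 48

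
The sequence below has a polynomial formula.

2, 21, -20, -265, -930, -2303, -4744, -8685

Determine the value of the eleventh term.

-34908

19 , -41 , -245 , -665 , -1373 , -2441 , -3941
-60 , -204 , -420 , -708 , -1068 , -1500
-144 , -216 , -288 , -360 , -432
-72 , -72 , -72 , -72
Fourth differences constant at -72.
-432 − 72 = -504;  -1500 − 504 = -2004;  -3941 − 2004 = -5945;  -8685 − 5945 = -14630
-504 − 72 = -576;  -2004 − 576 = -2580;  -5945 − 2580 = -8525;  -14630 − 8525 = -23155
-576 − 72 = -648;  -2580 − 648 = -3228;  -8525 − 3228 = -11753;  -23155 − 11753 = -34908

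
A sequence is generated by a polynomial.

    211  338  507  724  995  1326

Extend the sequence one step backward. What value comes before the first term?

Δ: 127  169  217  271  331
Δ²: 42  48  54  60
Δ³: 6  6  6
The third differences are constant at 6.
Work back: 42 − 6 = 36;  127 − 36 = 91;  211 − 91 = 120

120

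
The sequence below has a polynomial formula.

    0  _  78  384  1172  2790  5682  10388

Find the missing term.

2

Using the last 6 terms:
Δ: 306  788  1618  2892  4706
Δ²: 482  830  1274  1814
Δ³: 348  444  540
Δ⁴: 96  96
Constant fourth difference = 96.
Extend backward: 348 − 96 = 252;  482 − 252 = 230;  306 − 230 = 76;  78 − 76 = 2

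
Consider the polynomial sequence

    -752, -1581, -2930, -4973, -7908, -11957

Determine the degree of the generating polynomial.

-829, -1349, -2043, -2935, -4049
-520, -694, -892, -1114
-174, -198, -222
-24, -24
The fourth differences are constant, so the polynomial has degree 4.

4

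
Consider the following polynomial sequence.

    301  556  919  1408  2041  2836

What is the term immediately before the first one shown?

255  363  489  633  795
108  126  144  162
18  18  18
The third differences are constant at 18.
Work back: 108 − 18 = 90;  255 − 90 = 165;  301 − 165 = 136

136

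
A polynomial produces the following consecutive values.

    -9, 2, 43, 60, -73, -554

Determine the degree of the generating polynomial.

4

Δ: 11, 41, 17, -133, -481
Δ²: 30, -24, -150, -348
Δ³: -54, -126, -198
Δ⁴: -72, -72
The fourth differences are constant, so the polynomial has degree 4.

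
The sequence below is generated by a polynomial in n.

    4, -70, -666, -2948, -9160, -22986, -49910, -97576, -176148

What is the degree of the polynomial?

Δ: -74, -596, -2282, -6212, -13826, -26924, -47666, -78572
Δ²: -522, -1686, -3930, -7614, -13098, -20742, -30906
Δ³: -1164, -2244, -3684, -5484, -7644, -10164
Δ⁴: -1080, -1440, -1800, -2160, -2520
Δ⁵: -360, -360, -360, -360
The fifth differences are constant, so the polynomial has degree 5.

5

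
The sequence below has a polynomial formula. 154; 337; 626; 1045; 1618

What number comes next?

2369

183  289  419  573
106  130  154
24  24
The third differences are constant (24).
154 + 24 = 178;  573 + 178 = 751;  1618 + 751 = 2369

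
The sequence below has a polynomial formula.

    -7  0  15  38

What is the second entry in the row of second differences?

First differences: 7, 15, 23
Second differences: 8, 8

8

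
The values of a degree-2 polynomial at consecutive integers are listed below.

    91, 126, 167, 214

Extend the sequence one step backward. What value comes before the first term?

62

First differences: 35  41  47
Second differences: 6  6
The second differences are constant at 6.
Work back: 35 − 6 = 29;  91 − 29 = 62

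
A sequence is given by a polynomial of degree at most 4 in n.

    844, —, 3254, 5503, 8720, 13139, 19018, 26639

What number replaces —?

Using the last 6 terms:
Δ: 2249, 3217, 4419, 5879, 7621
Δ²: 968, 1202, 1460, 1742
Δ³: 234, 258, 282
Δ⁴: 24, 24
Constant fourth difference = 24.
Extend backward: 234 − 24 = 210;  968 − 210 = 758;  2249 − 758 = 1491;  3254 − 1491 = 1763

1763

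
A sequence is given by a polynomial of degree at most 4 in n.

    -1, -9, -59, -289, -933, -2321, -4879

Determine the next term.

-9129

-8, -50, -230, -644, -1388, -2558
-42, -180, -414, -744, -1170
-138, -234, -330, -426
-96, -96, -96
Constant fourth difference = -96, so extend:
-426 − 96 = -522;  -1170 − 522 = -1692;  -2558 − 1692 = -4250;  -4879 − 4250 = -9129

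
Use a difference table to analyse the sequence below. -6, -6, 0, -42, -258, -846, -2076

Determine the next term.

-4290

First differences: 0, 6, -42, -216, -588, -1230
Second differences: 6, -48, -174, -372, -642
Third differences: -54, -126, -198, -270
Fourth differences: -72, -72, -72
Fourth differences constant at -72.
-270 − 72 = -342;  -642 − 342 = -984;  -1230 − 984 = -2214;  -2076 − 2214 = -4290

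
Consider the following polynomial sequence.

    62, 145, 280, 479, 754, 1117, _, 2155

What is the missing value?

Using the first 6 terms:
First differences: 83, 135, 199, 275, 363
Second differences: 52, 64, 76, 88
Third differences: 12, 12, 12
Constant third difference = 12.
Extend forward: 88 + 12 = 100;  363 + 100 = 463;  1117 + 463 = 1580

1580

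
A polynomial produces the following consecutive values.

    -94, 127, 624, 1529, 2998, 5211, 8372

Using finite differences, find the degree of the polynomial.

4

Δ: 221, 497, 905, 1469, 2213, 3161
Δ²: 276, 408, 564, 744, 948
Δ³: 132, 156, 180, 204
Δ⁴: 24, 24, 24
The fourth differences are constant, so the polynomial has degree 4.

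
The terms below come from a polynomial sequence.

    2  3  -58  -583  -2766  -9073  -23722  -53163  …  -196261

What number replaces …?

Using the first 8 terms:
1  -61  -525  -2183  -6307  -14649  -29441
-62  -464  -1658  -4124  -8342  -14792
-402  -1194  -2466  -4218  -6450
-792  -1272  -1752  -2232
-480  -480  -480
Constant fifth difference = -480.
Extend forward: -2232 − 480 = -2712;  -6450 − 2712 = -9162;  -14792 − 9162 = -23954;  -29441 − 23954 = -53395;  -53163 − 53395 = -106558

-106558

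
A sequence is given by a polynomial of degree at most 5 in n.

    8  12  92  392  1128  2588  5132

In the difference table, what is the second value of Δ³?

216

D1: 4, 80, 300, 736, 1460, 2544
D2: 76, 220, 436, 724, 1084
D3: 144, 216, 288, 360
D4: 72, 72, 72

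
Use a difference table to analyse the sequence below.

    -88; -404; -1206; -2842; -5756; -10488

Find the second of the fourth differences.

First differences: -316, -802, -1636, -2914, -4732
Second differences: -486, -834, -1278, -1818
Third differences: -348, -444, -540
Fourth differences: -96, -96

-96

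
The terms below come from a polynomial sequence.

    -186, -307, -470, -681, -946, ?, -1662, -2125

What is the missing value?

-1271

Using the first 5 terms:
D1: -121  -163  -211  -265
D2: -42  -48  -54
D3: -6  -6
Constant third difference = -6.
Extend forward: -54 − 6 = -60;  -265 − 60 = -325;  -946 − 325 = -1271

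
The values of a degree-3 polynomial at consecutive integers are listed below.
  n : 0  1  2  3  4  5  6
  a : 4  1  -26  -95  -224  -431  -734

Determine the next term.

Δ: -3 , -27 , -69 , -129 , -207 , -303
Δ²: -24 , -42 , -60 , -78 , -96
Δ³: -18 , -18 , -18 , -18
Constant third difference = -18, so extend:
-96 − 18 = -114;  -303 − 114 = -417;  -734 − 417 = -1151

-1151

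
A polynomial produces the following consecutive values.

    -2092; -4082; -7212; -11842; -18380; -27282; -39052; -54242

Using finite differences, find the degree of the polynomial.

4

First differences: -1990, -3130, -4630, -6538, -8902, -11770, -15190
Second differences: -1140, -1500, -1908, -2364, -2868, -3420
Third differences: -360, -408, -456, -504, -552
Fourth differences: -48, -48, -48, -48
The fourth differences are constant, so the polynomial has degree 4.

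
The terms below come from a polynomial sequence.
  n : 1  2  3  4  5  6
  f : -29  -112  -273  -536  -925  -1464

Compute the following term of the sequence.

-83, -161, -263, -389, -539
-78, -102, -126, -150
-24, -24, -24
Constant third difference = -24, so extend:
-150 − 24 = -174;  -539 − 174 = -713;  -1464 − 713 = -2177

-2177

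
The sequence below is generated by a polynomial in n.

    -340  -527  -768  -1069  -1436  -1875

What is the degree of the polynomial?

3

First differences: -187, -241, -301, -367, -439
Second differences: -54, -60, -66, -72
Third differences: -6, -6, -6
The third differences are constant, so the polynomial has degree 3.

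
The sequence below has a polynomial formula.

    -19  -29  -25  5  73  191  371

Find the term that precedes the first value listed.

-7

D1: -10  4  30  68  118  180
D2: 14  26  38  50  62
D3: 12  12  12  12
The third differences are constant at 12.
Work back: 14 − 12 = 2;  -10 − 2 = -12;  -19 + 12 = -7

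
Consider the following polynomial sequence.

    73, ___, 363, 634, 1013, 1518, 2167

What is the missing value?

182

Using the last 5 terms:
D1: 271, 379, 505, 649
D2: 108, 126, 144
D3: 18, 18
Constant third difference = 18.
Extend backward: 108 − 18 = 90;  271 − 90 = 181;  363 − 181 = 182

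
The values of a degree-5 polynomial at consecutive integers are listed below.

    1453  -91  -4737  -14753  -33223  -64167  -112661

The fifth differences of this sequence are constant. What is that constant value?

-120

D1: -1544, -4646, -10016, -18470, -30944, -48494
D2: -3102, -5370, -8454, -12474, -17550
D3: -2268, -3084, -4020, -5076
D4: -816, -936, -1056
D5: -120, -120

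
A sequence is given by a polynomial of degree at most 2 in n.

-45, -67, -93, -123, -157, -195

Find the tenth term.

-22, -26, -30, -34, -38
-4, -4, -4, -4
The second differences are constant (-4).
-38 − 4 = -42;  -195 − 42 = -237
-42 − 4 = -46;  -237 − 46 = -283
-46 − 4 = -50;  -283 − 50 = -333
-50 − 4 = -54;  -333 − 54 = -387

-387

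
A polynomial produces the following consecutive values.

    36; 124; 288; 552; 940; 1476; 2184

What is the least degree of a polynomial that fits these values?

D1: 88, 164, 264, 388, 536, 708
D2: 76, 100, 124, 148, 172
D3: 24, 24, 24, 24
The third differences are constant, so the polynomial has degree 3.

3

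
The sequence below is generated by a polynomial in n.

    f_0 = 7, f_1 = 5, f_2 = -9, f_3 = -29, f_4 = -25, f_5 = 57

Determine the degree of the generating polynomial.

4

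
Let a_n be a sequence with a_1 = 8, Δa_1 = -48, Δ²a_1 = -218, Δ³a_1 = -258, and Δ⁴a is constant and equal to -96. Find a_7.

-10150

Build the table forward from the leading diagonal:
Δ⁴: -96, -96, -96, -96, -96, -96, -96
Δ³: -258, -354, -450, -546, -642, -738, -834
Δ²: -218, -476, -830, -1280, -1826, -2468, -3206
Δ: -48, -266, -742, -1572, -2852, -4678, -7146
a: 8, -40, -306, -1048, -2620, -5472, -10150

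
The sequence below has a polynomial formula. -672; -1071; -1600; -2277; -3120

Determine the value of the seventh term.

First differences: -399  -529  -677  -843
Second differences: -130  -148  -166
Third differences: -18  -18
Constant third difference = -18, so extend:
-166 − 18 = -184;  -843 − 184 = -1027;  -3120 − 1027 = -4147
-184 − 18 = -202;  -1027 − 202 = -1229;  -4147 − 1229 = -5376

-5376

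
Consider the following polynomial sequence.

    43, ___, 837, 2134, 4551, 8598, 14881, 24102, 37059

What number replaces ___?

246

Using the last 7 terms:
First differences: 1297, 2417, 4047, 6283, 9221, 12957
Second differences: 1120, 1630, 2236, 2938, 3736
Third differences: 510, 606, 702, 798
Fourth differences: 96, 96, 96
Constant fourth difference = 96.
Extend backward: 510 − 96 = 414;  1120 − 414 = 706;  1297 − 706 = 591;  837 − 591 = 246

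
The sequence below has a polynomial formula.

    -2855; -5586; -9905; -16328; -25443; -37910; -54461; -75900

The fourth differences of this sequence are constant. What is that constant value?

-72

First differences: -2731, -4319, -6423, -9115, -12467, -16551, -21439
Second differences: -1588, -2104, -2692, -3352, -4084, -4888
Third differences: -516, -588, -660, -732, -804
Fourth differences: -72, -72, -72, -72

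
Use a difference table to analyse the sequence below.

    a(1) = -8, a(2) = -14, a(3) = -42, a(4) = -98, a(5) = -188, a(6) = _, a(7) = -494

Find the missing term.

Using the first 5 terms:
Δ: -6  -28  -56  -90
Δ²: -22  -28  -34
Δ³: -6  -6
Constant third difference = -6.
Extend forward: -34 − 6 = -40;  -90 − 40 = -130;  -188 − 130 = -318

-318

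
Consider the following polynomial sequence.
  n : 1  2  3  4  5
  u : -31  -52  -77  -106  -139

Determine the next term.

-176

D1: -21, -25, -29, -33
D2: -4, -4, -4
Second differences constant at -4.
-33 − 4 = -37;  -139 − 37 = -176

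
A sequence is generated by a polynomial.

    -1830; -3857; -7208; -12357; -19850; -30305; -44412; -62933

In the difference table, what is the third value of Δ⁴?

-72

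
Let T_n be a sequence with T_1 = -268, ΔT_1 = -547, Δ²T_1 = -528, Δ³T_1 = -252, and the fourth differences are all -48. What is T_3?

Build the table forward from the leading diagonal:
Δ⁴: -48, -48, -48
Δ³: -252, -300, -348
Δ²: -528, -780, -1080
Δ: -547, -1075, -1855
T: -268, -815, -1890

-1890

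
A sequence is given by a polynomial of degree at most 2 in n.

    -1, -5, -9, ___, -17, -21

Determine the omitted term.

Using the first 3 terms:
Δ: -4  -4
Constant first difference = -4.
Extend forward: -9 − 4 = -13

-13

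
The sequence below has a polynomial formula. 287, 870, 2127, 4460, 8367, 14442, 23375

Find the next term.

D1: 583 , 1257 , 2333 , 3907 , 6075 , 8933
D2: 674 , 1076 , 1574 , 2168 , 2858
D3: 402 , 498 , 594 , 690
D4: 96 , 96 , 96
Fourth differences constant at 96.
690 + 96 = 786;  2858 + 786 = 3644;  8933 + 3644 = 12577;  23375 + 12577 = 35952

35952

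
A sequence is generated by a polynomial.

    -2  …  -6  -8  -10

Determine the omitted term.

Using the last 3 terms:
-2  -2
Constant first difference = -2.
Extend backward: -6 + 2 = -4

-4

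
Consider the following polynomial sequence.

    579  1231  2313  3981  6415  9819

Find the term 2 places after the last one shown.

Δ: 652, 1082, 1668, 2434, 3404
Δ²: 430, 586, 766, 970
Δ³: 156, 180, 204
Δ⁴: 24, 24
The fourth differences are constant (24).
204 + 24 = 228;  970 + 228 = 1198;  3404 + 1198 = 4602;  9819 + 4602 = 14421
228 + 24 = 252;  1198 + 252 = 1450;  4602 + 1450 = 6052;  14421 + 6052 = 20473

20473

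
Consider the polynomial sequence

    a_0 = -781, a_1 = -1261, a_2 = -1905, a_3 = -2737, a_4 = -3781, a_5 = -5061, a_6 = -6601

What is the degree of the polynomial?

First differences: -480, -644, -832, -1044, -1280, -1540
Second differences: -164, -188, -212, -236, -260
Third differences: -24, -24, -24, -24
The third differences are constant, so the polynomial has degree 3.

3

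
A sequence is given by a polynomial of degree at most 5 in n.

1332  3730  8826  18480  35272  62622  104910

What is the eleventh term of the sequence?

551362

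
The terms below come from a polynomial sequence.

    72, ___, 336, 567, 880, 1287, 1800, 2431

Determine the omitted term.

Using the last 6 terms:
First differences: 231, 313, 407, 513, 631
Second differences: 82, 94, 106, 118
Third differences: 12, 12, 12
Constant third difference = 12.
Extend backward: 82 − 12 = 70;  231 − 70 = 161;  336 − 161 = 175

175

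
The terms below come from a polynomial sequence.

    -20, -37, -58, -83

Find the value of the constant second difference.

-4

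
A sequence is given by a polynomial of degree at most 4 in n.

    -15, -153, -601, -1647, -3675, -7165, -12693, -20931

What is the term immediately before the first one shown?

5

First differences: -138  -448  -1046  -2028  -3490  -5528  -8238
Second differences: -310  -598  -982  -1462  -2038  -2710
Third differences: -288  -384  -480  -576  -672
Fourth differences: -96  -96  -96  -96
The fourth differences are constant at -96.
Work back: -288 + 96 = -192;  -310 + 192 = -118;  -138 + 118 = -20;  -15 + 20 = 5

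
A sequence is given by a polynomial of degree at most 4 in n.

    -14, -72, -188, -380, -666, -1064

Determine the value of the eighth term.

-2268

-58  -116  -192  -286  -398
-58  -76  -94  -112
-18  -18  -18
The third differences are constant (-18).
-112 − 18 = -130;  -398 − 130 = -528;  -1064 − 528 = -1592
-130 − 18 = -148;  -528 − 148 = -676;  -1592 − 676 = -2268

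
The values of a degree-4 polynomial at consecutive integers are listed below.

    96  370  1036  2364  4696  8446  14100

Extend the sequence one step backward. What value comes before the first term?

16

First differences: 274  666  1328  2332  3750  5654
Second differences: 392  662  1004  1418  1904
Third differences: 270  342  414  486
Fourth differences: 72  72  72
The fourth differences are constant at 72.
Work back: 270 − 72 = 198;  392 − 198 = 194;  274 − 194 = 80;  96 − 80 = 16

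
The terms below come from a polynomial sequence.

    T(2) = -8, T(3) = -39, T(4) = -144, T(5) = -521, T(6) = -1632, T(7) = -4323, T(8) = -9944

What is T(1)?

First differences: -31  -105  -377  -1111  -2691  -5621
Second differences: -74  -272  -734  -1580  -2930
Third differences: -198  -462  -846  -1350
Fourth differences: -264  -384  -504
Fifth differences: -120  -120
The fifth differences are constant at -120.
Work back: -264 + 120 = -144;  -198 + 144 = -54;  -74 + 54 = -20;  -31 + 20 = -11;  -8 + 11 = 3

3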